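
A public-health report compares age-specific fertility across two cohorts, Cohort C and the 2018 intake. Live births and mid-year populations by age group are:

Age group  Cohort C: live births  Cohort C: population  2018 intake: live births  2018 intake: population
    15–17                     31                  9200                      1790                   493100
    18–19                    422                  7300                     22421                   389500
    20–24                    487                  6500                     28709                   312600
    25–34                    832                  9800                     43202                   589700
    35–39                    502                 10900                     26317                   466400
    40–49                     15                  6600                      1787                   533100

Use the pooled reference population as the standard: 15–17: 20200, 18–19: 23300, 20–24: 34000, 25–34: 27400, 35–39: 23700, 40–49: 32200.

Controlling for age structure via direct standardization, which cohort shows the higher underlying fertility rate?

2018 intake

Age-specific rates per 1000 for Cohort C: 3.370, 57.808, 74.923, 84.898, 46.055, 2.273.
For the 2018 intake: 3.630, 57.564, 91.839, 73.261, 56.426, 3.352.
Standard total = 160800; weights = 0.1256, 0.1449, 0.2114, 0.1704, 0.1474, 0.2002.
Cohort C: 0.1256×3.370 + 0.1449×57.808 + 0.2114×74.923 + 0.1704×84.898 + 0.1474×46.055 + 0.2002×2.273 = 46.3512 per 1000.
The 2018 intake: 0.1256×3.630 + 0.1449×57.564 + 0.2114×91.839 + 0.1704×73.261 + 0.1474×56.426 + 0.2002×3.352 = 49.6871 per 1000.
The crude rates (45.51 vs 44.61) would put Cohort C higher, but that reflects its age composition; once standardized to a common age structure, the 2018 intake has the higher underlying rate.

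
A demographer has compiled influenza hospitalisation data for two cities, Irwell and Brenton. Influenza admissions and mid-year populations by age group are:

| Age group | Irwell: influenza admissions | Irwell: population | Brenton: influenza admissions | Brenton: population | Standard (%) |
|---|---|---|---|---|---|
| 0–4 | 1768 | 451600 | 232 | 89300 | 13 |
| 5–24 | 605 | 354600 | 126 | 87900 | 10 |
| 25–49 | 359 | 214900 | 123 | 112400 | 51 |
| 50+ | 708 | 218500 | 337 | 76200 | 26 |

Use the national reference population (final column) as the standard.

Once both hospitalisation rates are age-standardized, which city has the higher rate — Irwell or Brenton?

Irwell

Age-specific rates per 100000 for Irwell: 391.50, 170.61, 167.05, 324.03.
For Brenton: 259.80, 143.34, 109.43, 442.26.
Standard weights: 0.13, 0.10, 0.51, 0.26.
Irwell: 0.1300×391.50 + 0.1000×170.61 + 0.5100×167.05 + 0.2600×324.03 = 237.4010 per 100000.
Brenton: 0.1300×259.80 + 0.1000×143.34 + 0.5100×109.43 + 0.2600×442.26 = 218.9048 per 100000.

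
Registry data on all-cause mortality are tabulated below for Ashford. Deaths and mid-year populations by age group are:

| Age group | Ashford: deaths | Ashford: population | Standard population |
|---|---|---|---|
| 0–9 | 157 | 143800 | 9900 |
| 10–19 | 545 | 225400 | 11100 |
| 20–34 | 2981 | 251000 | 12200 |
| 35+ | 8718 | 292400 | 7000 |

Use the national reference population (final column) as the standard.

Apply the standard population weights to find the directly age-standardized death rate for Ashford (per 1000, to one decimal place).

9.7

Age-specific rates per 1000 for Ashford: 1.092, 2.418, 11.876, 29.815.
Standard total = 40200; weights = 0.2463, 0.2761, 0.3035, 0.1741.
Standardized rate: 0.2463×1.092 + 0.2761×2.418 + 0.3035×11.876 + 0.1741×29.815 = 9.7325 per 1000.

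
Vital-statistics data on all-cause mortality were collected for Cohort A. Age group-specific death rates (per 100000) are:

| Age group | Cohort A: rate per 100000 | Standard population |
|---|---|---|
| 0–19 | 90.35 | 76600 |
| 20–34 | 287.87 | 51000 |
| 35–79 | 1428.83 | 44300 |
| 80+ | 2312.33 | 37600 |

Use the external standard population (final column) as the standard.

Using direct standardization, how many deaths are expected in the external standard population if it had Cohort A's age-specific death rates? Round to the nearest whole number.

1718

Expected deaths = Σ (standard pop × age-specific rate ÷ 100000)
= 76600×90.35/100000 + 51000×287.87/100000 + 44300×1428.83/100000 + 37600×2312.33/100000
= 69.21 + 146.81 + 632.97 + 869.44 = 1718.43.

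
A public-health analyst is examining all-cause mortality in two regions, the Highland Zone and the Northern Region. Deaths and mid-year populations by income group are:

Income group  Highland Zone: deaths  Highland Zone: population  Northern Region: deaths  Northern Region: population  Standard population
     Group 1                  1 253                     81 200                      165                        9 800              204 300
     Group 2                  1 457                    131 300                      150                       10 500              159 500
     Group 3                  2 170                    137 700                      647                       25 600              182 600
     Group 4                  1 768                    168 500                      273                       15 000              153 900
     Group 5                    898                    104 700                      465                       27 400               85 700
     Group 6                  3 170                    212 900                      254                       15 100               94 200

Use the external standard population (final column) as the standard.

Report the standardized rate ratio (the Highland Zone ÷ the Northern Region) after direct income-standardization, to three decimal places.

0.714

Income-specific rates per 100 000 for the Highland Zone: 1543.10, 1109.67, 1575.89, 1049.26, 857.69, 1488.96.
For the Northern Region: 1683.67, 1428.57, 2527.34, 1820.00, 1697.08, 1682.12.
Standard total = 880 200; weights = 0.2321, 0.1812, 0.2075, 0.1748, 0.0974, 0.1070.
The Highland Zone: 0.2321×1543.10 + 0.1812×1109.67 + 0.2075×1575.89 + 0.1748×1049.26 + 0.0974×857.69 + 0.1070×1488.96 = 1312.4872 per 100 000.
The Northern Region: 0.2321×1683.67 + 0.1812×1428.57 + 0.2075×2527.34 + 0.1748×1820.00 + 0.0974×1697.08 + 0.1070×1682.12 = 1837.4438 per 100 000.
Ratio = 1312.4872 ÷ 1837.4438 = 0.71430.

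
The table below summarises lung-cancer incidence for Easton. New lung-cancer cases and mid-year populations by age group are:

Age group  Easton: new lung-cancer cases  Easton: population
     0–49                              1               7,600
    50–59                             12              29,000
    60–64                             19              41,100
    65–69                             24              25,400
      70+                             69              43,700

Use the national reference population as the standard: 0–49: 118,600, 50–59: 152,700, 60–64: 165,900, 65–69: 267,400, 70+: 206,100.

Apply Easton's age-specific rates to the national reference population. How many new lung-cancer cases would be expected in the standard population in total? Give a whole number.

734

Age-specific rates per 100,000 for Easton: 13.16, 41.38, 46.23, 94.49, 157.89.
Expected new lung-cancer cases = Σ (standard pop × age-specific rate ÷ 100,000)
= 118,600×13.16/100,000 + 152,700×41.38/100,000 + 165,900×46.23/100,000 + 267,400×94.49/100,000 + 206,100×157.89/100,000
= 15.61 + 63.19 + 76.69 + 252.66 + 325.42 = 733.57.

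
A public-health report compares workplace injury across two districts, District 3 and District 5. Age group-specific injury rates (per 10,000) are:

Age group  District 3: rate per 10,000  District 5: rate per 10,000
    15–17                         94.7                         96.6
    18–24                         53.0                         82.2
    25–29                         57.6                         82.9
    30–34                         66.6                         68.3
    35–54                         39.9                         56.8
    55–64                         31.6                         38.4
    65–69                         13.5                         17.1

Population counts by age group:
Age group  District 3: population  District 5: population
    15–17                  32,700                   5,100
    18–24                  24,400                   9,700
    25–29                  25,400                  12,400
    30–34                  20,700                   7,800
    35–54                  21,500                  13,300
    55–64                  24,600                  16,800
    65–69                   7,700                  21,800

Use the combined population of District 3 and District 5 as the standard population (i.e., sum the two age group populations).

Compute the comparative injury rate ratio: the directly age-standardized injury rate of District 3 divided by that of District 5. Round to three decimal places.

0.805

Combined standard total = 243,900; weights = 0.1550, 0.1398, 0.1550, 0.1169, 0.1427, 0.1697, 0.1210.
District 3: 0.1550×94.7 + 0.1398×53.0 + 0.1550×57.6 + 0.1169×66.6 + 0.1427×39.9 + 0.1697×31.6 + 0.1210×13.5 = 51.4856 per 10,000.
District 5: 0.1550×96.6 + 0.1398×82.2 + 0.1550×82.9 + 0.1169×68.3 + 0.1427×56.8 + 0.1697×38.4 + 0.1210×17.1 = 63.9833 per 10,000.
Ratio = 51.4856 ÷ 63.9833 = 0.80467.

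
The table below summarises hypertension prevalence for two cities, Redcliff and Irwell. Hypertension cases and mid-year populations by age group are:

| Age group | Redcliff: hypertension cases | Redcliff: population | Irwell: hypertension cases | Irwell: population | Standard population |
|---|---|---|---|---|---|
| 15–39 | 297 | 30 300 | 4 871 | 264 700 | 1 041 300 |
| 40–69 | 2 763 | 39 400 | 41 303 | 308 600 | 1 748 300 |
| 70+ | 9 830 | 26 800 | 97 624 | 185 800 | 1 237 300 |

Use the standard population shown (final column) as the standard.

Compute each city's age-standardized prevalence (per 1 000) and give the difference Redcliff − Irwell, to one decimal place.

-78.6

Age-specific rates per 1 000 for Redcliff: 9.802, 70.127, 366.791.
For Irwell: 18.402, 133.840, 525.425.
Standard total = 4 026 900; weights = 0.2586, 0.4342, 0.3073.
Redcliff: 0.2586×9.802 + 0.4342×70.127 + 0.3073×366.791 = 145.6804 per 1 000.
Irwell: 0.2586×18.402 + 0.4342×133.840 + 0.3073×525.425 = 224.3073 per 1 000.
Difference = 145.6804 − 224.3073 = -78.6269.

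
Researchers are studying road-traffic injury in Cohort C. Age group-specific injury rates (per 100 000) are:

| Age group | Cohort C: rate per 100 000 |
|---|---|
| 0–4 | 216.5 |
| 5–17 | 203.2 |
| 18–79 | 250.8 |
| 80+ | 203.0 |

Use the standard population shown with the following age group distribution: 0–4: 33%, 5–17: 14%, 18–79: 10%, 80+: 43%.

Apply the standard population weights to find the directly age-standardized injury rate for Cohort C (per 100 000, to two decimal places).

212.26

Standard weights: 0.33, 0.14, 0.10, 0.43.
Standardized rate: 0.3300×216.5 + 0.1400×203.2 + 0.1000×250.8 + 0.4300×203.0 = 212.2630 per 100 000.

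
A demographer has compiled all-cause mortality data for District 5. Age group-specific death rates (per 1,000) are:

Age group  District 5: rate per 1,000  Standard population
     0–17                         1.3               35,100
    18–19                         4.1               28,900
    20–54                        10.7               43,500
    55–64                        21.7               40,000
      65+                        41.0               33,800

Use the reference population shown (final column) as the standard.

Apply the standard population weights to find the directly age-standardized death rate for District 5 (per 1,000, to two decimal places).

Standard total = 181,300; weights = 0.1936, 0.1594, 0.2399, 0.2206, 0.1864.
Standardized rate: 0.1936×1.3 + 0.1594×4.1 + 0.2399×10.7 + 0.2206×21.7 + 0.1864×41.0 = 15.9039 per 1,000.

15.90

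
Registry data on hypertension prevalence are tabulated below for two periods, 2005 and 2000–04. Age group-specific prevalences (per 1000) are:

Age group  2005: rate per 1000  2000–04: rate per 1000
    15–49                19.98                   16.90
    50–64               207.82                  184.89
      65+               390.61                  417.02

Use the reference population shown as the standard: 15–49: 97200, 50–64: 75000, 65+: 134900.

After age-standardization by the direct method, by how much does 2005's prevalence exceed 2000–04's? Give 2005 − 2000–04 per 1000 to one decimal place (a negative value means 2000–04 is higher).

-5.0

Standard total = 307100; weights = 0.3165, 0.2442, 0.4393.
2005: 0.3165×19.98 + 0.2442×207.82 + 0.4393×390.61 = 228.6612 per 1000.
2000–04: 0.3165×16.90 + 0.2442×184.89 + 0.4393×417.02 = 233.6875 per 1000.
Difference = 228.6612 − 233.6875 = -5.0263.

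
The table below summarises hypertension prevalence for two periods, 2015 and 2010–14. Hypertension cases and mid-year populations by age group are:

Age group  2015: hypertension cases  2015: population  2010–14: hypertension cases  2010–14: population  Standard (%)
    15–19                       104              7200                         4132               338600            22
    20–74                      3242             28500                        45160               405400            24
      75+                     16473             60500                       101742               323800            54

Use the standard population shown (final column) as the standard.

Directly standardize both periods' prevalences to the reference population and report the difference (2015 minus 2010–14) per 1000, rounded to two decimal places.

Age-specific rates per 1000 for 2015: 14.444, 113.754, 272.281.
For 2010–14: 12.203, 111.396, 314.212.
Standard weights: 0.22, 0.24, 0.54.
2015: 0.2200×14.444 + 0.2400×113.754 + 0.5400×272.281 = 177.5106 per 1000.
2010–14: 0.2200×12.203 + 0.2400×111.396 + 0.5400×314.212 = 199.0945 per 1000.
Difference = 177.5106 − 199.0945 = -21.5839.

-21.58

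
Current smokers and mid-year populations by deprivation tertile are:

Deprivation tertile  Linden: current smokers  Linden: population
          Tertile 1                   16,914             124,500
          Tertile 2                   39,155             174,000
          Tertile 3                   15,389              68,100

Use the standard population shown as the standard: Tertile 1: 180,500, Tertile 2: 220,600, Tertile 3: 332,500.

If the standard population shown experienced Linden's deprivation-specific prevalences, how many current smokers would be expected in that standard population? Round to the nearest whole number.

Deprivation-specific rates per 1,000 for Linden: 135.855, 225.029, 225.977.
Expected current smokers = Σ (standard pop × deprivation-specific rate ÷ 1,000)
= 180,500×135.855/1,000 + 220,600×225.029/1,000 + 332,500×225.977/1,000
= 24521.90 + 49641.34 + 75137.19 = 149300.43.

149300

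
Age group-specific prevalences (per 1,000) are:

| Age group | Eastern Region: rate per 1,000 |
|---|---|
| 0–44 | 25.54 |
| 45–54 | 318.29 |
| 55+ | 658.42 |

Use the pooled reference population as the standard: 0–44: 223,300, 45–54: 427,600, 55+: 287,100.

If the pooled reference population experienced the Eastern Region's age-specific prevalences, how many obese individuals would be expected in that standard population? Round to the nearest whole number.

Expected obese individuals = Σ (standard pop × age-specific rate ÷ 1,000)
= 223,300×25.54/1,000 + 427,600×318.29/1,000 + 287,100×658.42/1,000
= 5703.08 + 136100.80 + 189032.38 = 330836.27.

330836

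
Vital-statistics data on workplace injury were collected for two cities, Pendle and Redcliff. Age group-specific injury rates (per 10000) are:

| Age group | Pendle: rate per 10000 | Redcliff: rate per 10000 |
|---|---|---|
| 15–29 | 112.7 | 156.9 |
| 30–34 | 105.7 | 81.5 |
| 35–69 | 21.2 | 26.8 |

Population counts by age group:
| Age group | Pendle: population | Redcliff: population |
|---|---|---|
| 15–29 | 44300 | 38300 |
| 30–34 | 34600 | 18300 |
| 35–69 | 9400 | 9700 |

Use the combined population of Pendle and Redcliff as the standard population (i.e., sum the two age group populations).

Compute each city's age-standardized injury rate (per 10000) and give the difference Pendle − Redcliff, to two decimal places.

-16.03

Combined standard total = 154600; weights = 0.5343, 0.3422, 0.1235.
Pendle: 0.5343×112.7 + 0.3422×105.7 + 0.1235×21.2 = 99.0005 per 10000.
Redcliff: 0.5343×156.9 + 0.3422×81.5 + 0.1235×26.8 = 115.0270 per 10000.
Difference = 99.0005 − 115.0270 = -16.0265.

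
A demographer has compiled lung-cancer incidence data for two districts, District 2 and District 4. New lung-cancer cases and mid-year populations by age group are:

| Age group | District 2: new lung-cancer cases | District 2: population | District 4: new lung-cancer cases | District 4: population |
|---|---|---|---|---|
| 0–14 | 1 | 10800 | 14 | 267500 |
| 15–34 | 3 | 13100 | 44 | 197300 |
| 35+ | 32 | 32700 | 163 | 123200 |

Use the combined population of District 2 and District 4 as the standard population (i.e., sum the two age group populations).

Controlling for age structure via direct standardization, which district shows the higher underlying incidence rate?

District 4

Age-specific rates per 100000 for District 2: 9.26, 22.90, 97.86.
For District 4: 5.23, 22.30, 132.31.
Combined standard total = 644600; weights = 0.4317, 0.3264, 0.2419.
District 2: 0.4317×9.26 + 0.3264×22.90 + 0.2419×97.86 = 35.1403 per 100000.
District 4: 0.4317×5.23 + 0.3264×22.30 + 0.2419×132.31 = 41.5375 per 100000.
The crude rates (63.60 vs 37.59) would put District 2 higher, but that reflects its age composition; once standardized to a common age structure, District 4 has the higher underlying rate.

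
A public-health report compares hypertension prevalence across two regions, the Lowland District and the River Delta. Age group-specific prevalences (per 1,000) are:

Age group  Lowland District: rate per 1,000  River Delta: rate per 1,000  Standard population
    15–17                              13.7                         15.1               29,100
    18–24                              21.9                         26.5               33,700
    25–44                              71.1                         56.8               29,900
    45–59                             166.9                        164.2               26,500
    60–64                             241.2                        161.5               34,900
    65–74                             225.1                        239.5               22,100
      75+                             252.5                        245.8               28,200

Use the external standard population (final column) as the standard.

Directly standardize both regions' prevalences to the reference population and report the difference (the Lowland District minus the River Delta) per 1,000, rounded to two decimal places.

14.46

Standard total = 204,400; weights = 0.1424, 0.1649, 0.1463, 0.1296, 0.1707, 0.1081, 0.1380.
The Lowland District: 0.1424×13.7 + 0.1649×21.9 + 0.1463×71.1 + 0.1296×166.9 + 0.1707×241.2 + 0.1081×225.1 + 0.1380×252.5 = 137.9576 per 1,000.
The River Delta: 0.1424×15.1 + 0.1649×26.5 + 0.1463×56.8 + 0.1296×164.2 + 0.1707×161.5 + 0.1081×239.5 + 0.1380×245.8 = 123.4977 per 1,000.
Difference = 137.9576 − 123.4977 = 14.4598.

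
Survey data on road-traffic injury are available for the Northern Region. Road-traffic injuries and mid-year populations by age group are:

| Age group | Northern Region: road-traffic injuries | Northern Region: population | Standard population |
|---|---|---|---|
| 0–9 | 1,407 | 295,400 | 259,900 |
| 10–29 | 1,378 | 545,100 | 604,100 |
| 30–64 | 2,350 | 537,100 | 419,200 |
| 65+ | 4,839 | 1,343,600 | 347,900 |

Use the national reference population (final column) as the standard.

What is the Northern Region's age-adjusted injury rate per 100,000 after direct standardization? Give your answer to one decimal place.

358.8

Age-specific rates per 100,000 for the Northern Region: 476.30, 252.80, 437.53, 360.15.
Standard total = 1,631,100; weights = 0.1593, 0.3704, 0.2570, 0.2133.
Standardized rate: 0.1593×476.30 + 0.3704×252.80 + 0.2570×437.53 + 0.2133×360.15 = 358.7872 per 100,000.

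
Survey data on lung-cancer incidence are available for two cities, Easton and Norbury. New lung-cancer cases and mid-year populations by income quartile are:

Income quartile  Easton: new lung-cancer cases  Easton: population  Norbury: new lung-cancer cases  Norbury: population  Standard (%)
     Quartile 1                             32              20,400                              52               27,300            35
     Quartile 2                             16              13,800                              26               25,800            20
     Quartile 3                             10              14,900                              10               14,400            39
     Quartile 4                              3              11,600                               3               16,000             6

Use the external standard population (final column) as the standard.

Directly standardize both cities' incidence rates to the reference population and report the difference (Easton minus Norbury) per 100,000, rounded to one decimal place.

Income-specific rates per 100,000 for Easton: 156.86, 115.94, 67.11, 25.86.
For Norbury: 190.48, 100.78, 69.44, 18.75.
Standard weights: 0.35, 0.20, 0.39, 0.06.
Easton: 0.3500×156.86 + 0.2000×115.94 + 0.3900×67.11 + 0.0600×25.86 = 105.8166 per 100,000.
Norbury: 0.3500×190.48 + 0.2000×100.78 + 0.3900×69.44 + 0.0600×18.75 = 115.0300 per 100,000.
Difference = 105.8166 − 115.0300 = -9.2135.

-9.2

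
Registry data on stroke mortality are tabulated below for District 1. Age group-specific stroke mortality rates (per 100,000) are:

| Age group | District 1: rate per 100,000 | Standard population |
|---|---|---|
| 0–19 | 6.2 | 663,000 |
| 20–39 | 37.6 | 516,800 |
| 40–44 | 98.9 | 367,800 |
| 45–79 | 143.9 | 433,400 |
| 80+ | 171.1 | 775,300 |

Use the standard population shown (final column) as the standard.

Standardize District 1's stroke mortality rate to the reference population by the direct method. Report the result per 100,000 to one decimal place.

92.5

Standard total = 2,756,300; weights = 0.2405, 0.1875, 0.1334, 0.1572, 0.2813.
Standardized rate: 0.2405×6.2 + 0.1875×37.6 + 0.1334×98.9 + 0.1572×143.9 + 0.2813×171.1 = 92.4928 per 100,000.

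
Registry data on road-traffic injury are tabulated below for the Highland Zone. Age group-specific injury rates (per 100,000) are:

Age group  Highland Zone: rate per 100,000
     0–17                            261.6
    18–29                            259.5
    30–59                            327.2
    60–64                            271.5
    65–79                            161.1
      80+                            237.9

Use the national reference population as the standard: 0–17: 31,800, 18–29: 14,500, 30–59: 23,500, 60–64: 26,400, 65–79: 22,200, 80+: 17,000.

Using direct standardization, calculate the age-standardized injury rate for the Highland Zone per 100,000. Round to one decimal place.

Standard total = 135,400; weights = 0.2349, 0.1071, 0.1736, 0.1950, 0.1640, 0.1256.
Standardized rate: 0.2349×261.6 + 0.1071×259.5 + 0.1736×327.2 + 0.1950×271.5 + 0.1640×161.1 + 0.1256×237.9 = 255.2374 per 100,000.

255.2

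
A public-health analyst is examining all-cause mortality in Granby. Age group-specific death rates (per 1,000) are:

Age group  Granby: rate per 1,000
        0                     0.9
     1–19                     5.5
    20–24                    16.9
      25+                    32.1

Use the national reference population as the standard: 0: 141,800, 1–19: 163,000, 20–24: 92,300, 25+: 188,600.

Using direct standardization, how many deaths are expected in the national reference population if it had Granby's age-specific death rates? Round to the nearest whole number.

Expected deaths = Σ (standard pop × age-specific rate ÷ 1,000)
= 141,800×0.9/1,000 + 163,000×5.5/1,000 + 92,300×16.9/1,000 + 188,600×32.1/1,000
= 127.62 + 896.50 + 1559.87 + 6054.06 = 8638.05.

8638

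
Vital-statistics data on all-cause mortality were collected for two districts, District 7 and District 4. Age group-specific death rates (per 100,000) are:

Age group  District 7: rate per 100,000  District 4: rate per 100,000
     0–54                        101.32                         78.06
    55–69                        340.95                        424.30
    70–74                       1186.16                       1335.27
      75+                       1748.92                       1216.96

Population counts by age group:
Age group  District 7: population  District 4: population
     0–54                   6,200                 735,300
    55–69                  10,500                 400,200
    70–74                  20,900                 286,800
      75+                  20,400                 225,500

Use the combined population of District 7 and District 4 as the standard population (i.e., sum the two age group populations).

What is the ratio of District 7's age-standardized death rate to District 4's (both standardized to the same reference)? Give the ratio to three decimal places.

1.072

Combined standard total = 1,705,800; weights = 0.4347, 0.2408, 0.1804, 0.1442.
District 7: 0.4347×101.32 + 0.2408×340.95 + 0.1804×1186.16 + 0.1442×1748.92 = 592.2135 per 100,000.
District 4: 0.4347×78.06 + 0.2408×424.30 + 0.1804×1335.27 + 0.1442×1216.96 = 552.3828 per 100,000.
Ratio = 592.2135 ÷ 552.3828 = 1.07211.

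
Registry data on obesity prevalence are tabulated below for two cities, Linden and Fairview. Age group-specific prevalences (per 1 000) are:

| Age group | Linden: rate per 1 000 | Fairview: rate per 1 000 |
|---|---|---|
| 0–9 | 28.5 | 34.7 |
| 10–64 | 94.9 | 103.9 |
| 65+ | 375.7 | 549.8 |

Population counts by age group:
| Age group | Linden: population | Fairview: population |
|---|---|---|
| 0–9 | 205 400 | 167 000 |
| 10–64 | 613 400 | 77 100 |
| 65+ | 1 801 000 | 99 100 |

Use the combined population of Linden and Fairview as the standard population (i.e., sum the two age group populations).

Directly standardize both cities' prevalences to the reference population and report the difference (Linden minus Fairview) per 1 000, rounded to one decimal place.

-114.5

Combined standard total = 2 963 000; weights = 0.1257, 0.2330, 0.6413.
Linden: 0.1257×28.5 + 0.2330×94.9 + 0.6413×375.7 = 266.6248 per 1 000.
Fairview: 0.1257×34.7 + 0.2330×103.9 + 0.6413×549.8 = 381.1476 per 1 000.
Difference = 266.6248 − 381.1476 = -114.5227.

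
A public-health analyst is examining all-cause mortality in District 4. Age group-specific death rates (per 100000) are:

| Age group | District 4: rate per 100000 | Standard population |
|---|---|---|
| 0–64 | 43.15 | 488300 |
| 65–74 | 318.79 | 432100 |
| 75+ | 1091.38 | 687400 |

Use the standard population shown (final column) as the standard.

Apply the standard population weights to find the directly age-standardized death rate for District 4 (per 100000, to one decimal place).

565.4

Standard total = 1607800; weights = 0.3037, 0.2688, 0.4275.
Standardized rate: 0.3037×43.15 + 0.2688×318.79 + 0.4275×1091.38 = 565.3899 per 100000.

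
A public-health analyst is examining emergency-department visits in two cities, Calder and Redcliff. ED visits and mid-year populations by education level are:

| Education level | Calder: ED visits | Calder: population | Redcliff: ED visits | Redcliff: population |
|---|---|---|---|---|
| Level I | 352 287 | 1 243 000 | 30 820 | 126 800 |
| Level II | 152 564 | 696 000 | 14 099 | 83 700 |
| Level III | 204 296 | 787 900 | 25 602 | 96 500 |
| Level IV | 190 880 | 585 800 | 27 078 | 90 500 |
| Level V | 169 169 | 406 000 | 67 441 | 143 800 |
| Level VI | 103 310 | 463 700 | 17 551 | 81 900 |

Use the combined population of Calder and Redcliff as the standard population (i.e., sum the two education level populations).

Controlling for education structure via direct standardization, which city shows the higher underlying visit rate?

Education-specific rates per 1 000 for Calder: 283.417, 219.201, 259.292, 325.845, 416.672, 222.795.
For Redcliff: 243.060, 168.447, 265.306, 299.204, 468.992, 214.298.
Combined standard total = 4 805 600; weights = 0.2850, 0.1622, 0.1840, 0.1407, 0.1144, 0.1135.
Calder: 0.2850×283.417 + 0.1622×219.201 + 0.1840×259.292 + 0.1407×325.845 + 0.1144×416.672 + 0.1135×222.795 = 282.8919 per 1 000.
Redcliff: 0.2850×243.060 + 0.1622×168.447 + 0.1840×265.306 + 0.1407×299.204 + 0.1144×468.992 + 0.1135×214.298 = 265.5324 per 1 000.
The crude rates (280.34 vs 292.99) would put Redcliff higher, but that reflects its education composition; once standardized to a common education structure, Calder has the higher underlying rate.

Calder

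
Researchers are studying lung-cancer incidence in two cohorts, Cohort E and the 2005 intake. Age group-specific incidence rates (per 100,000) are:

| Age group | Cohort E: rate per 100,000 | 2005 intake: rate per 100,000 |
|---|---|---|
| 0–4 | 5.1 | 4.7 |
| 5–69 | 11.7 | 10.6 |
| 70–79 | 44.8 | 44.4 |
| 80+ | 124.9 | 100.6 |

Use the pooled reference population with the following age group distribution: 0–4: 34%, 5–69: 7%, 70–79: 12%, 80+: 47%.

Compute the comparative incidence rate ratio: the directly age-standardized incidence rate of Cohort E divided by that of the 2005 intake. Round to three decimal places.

Standard weights: 0.34, 0.07, 0.12, 0.47.
Cohort E: 0.3400×5.1 + 0.0700×11.7 + 0.1200×44.8 + 0.4700×124.9 = 66.6320 per 100,000.
The 2005 intake: 0.3400×4.7 + 0.0700×10.6 + 0.1200×44.4 + 0.4700×100.6 = 54.9500 per 100,000.
Ratio = 66.6320 ÷ 54.9500 = 1.21259.

1.213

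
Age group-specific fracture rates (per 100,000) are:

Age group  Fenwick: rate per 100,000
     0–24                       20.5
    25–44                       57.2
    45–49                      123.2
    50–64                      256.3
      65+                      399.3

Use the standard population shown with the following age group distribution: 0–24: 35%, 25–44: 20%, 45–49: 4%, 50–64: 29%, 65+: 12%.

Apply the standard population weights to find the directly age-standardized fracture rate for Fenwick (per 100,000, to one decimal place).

Standard weights: 0.35, 0.20, 0.04, 0.29, 0.12.
Standardized rate: 0.3500×20.5 + 0.2000×57.2 + 0.0400×123.2 + 0.2900×256.3 + 0.1200×399.3 = 145.7860 per 100,000.

145.8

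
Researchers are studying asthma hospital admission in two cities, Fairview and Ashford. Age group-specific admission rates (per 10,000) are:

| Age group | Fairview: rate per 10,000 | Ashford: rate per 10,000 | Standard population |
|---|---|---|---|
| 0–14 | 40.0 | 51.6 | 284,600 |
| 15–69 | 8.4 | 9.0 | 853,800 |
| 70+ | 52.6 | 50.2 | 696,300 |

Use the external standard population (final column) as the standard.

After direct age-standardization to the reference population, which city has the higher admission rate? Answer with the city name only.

Standard total = 1,834,700; weights = 0.1551, 0.4654, 0.3795.
Fairview: 0.1551×40.0 + 0.4654×8.4 + 0.3795×52.6 = 30.0765 per 10,000.
Ashford: 0.1551×51.6 + 0.4654×9.0 + 0.3795×50.2 = 31.2442 per 10,000.

Ashford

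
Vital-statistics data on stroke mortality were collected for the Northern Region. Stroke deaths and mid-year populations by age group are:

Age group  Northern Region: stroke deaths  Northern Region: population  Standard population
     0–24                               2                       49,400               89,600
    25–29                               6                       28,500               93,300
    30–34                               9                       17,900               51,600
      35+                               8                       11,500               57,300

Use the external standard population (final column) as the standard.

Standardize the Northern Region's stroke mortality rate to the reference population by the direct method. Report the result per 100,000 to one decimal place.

30.5

Age-specific rates per 100,000 for the Northern Region: 4.05, 21.05, 50.28, 69.57.
Standard total = 291,800; weights = 0.3071, 0.3197, 0.1768, 0.1964.
Standardized rate: 0.3071×4.05 + 0.3197×21.05 + 0.1768×50.28 + 0.1964×69.57 = 30.5259 per 100,000.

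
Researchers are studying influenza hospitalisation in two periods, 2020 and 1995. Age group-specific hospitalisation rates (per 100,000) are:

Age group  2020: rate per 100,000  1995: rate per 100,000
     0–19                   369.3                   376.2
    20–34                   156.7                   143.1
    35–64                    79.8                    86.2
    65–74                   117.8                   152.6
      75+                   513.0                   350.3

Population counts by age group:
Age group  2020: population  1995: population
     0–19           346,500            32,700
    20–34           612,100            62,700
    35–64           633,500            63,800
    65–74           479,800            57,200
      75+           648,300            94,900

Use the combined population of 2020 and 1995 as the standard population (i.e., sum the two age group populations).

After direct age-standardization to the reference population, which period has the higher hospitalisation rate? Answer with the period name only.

Combined standard total = 3,031,500; weights = 0.1251, 0.2226, 0.2300, 0.1771, 0.2452.
2020: 0.1251×369.3 + 0.2226×156.7 + 0.2300×79.8 + 0.1771×117.8 + 0.2452×513.0 = 246.0645 per 100,000.
1995: 0.1251×376.2 + 0.2226×143.1 + 0.2300×86.2 + 0.1771×152.6 + 0.2452×350.3 = 211.6495 per 100,000.

2020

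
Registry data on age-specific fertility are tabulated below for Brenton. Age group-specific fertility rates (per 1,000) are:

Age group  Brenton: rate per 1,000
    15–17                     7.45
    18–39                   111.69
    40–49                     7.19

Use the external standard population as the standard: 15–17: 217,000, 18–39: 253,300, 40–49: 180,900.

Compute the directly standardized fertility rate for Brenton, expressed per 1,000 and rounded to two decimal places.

47.92

Standard total = 651,200; weights = 0.3332, 0.3890, 0.2778.
Standardized rate: 0.3332×7.45 + 0.3890×111.69 + 0.2778×7.19 = 47.9244 per 1,000.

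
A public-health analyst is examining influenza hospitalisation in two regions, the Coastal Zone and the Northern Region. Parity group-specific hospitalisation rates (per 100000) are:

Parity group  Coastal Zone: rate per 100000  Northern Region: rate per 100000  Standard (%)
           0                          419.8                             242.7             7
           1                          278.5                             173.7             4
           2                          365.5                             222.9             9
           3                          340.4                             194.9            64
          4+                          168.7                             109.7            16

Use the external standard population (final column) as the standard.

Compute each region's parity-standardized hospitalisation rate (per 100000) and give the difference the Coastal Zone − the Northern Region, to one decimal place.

Standard weights: 0.07, 0.04, 0.09, 0.64, 0.16.
The Coastal Zone: 0.0700×419.8 + 0.0400×278.5 + 0.0900×365.5 + 0.6400×340.4 + 0.1600×168.7 = 318.2690 per 100000.
The Northern Region: 0.0700×242.7 + 0.0400×173.7 + 0.0900×222.9 + 0.6400×194.9 + 0.1600×109.7 = 186.2860 per 100000.
Difference = 318.2690 − 186.2860 = 131.9830.

132.0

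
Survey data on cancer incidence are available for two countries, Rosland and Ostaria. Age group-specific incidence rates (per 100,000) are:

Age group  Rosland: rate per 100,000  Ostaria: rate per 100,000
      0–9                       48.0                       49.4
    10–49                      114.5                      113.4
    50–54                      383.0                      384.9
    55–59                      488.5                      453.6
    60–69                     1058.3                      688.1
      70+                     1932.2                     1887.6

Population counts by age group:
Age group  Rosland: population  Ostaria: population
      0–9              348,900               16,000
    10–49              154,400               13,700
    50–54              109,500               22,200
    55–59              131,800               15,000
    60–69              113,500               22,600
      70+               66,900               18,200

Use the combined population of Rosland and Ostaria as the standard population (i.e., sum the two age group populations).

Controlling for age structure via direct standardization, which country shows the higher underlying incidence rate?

Rosland

Combined standard total = 1,032,700; weights = 0.3533, 0.1628, 0.1275, 0.1422, 0.1318, 0.0824.
Rosland: 0.3533×48.0 + 0.1628×114.5 + 0.1275×383.0 + 0.1422×488.5 + 0.1318×1058.3 + 0.0824×1932.2 = 452.5810 per 100,000.
Ostaria: 0.3533×49.4 + 0.1628×113.4 + 0.1275×384.9 + 0.1422×453.6 + 0.1318×688.1 + 0.0824×1887.6 = 395.7137 per 100,000.
The crude rates (421.76 vs 627.65) would put Ostaria higher, but that reflects its age composition; once standardized to a common age structure, Rosland has the higher underlying rate.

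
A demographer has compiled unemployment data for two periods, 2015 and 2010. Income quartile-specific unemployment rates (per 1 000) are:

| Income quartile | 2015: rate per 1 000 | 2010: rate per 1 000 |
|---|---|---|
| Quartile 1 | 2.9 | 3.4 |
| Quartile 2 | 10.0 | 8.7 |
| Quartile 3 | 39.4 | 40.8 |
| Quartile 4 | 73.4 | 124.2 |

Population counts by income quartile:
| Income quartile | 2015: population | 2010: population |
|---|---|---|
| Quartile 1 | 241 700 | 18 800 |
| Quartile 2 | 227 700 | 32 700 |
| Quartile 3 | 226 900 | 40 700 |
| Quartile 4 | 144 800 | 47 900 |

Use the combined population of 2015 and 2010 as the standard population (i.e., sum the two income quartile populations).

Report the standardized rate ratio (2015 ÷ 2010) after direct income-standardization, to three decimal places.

0.738

Combined standard total = 981 200; weights = 0.2655, 0.2654, 0.2727, 0.1964.
2015: 0.2655×2.9 + 0.2654×10.0 + 0.2727×39.4 + 0.1964×73.4 = 28.5845 per 1 000.
2010: 0.2655×3.4 + 0.2654×8.7 + 0.2727×40.8 + 0.1964×124.2 = 38.7307 per 1 000.
Ratio = 28.5845 ÷ 38.7307 = 0.73803.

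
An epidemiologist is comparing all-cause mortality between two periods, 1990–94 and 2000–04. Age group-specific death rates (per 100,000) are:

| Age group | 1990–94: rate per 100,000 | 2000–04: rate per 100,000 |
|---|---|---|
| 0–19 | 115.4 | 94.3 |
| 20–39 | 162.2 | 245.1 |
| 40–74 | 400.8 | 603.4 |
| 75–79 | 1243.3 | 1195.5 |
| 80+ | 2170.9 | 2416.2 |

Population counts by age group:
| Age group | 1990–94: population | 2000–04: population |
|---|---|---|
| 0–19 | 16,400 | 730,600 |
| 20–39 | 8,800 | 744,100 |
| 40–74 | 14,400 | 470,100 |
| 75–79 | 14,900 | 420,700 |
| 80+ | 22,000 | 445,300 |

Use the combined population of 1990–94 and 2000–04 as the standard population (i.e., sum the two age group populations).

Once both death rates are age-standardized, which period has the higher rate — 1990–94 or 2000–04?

Combined standard total = 2,887,300; weights = 0.2587, 0.2608, 0.1678, 0.1509, 0.1618.
1990–94: 0.2587×115.4 + 0.2608×162.2 + 0.1678×400.8 + 0.1509×1243.3 + 0.1618×2170.9 = 678.3344 per 100,000.
2000–04: 0.2587×94.3 + 0.2608×245.1 + 0.1678×603.4 + 0.1509×1195.5 + 0.1618×2416.2 = 760.9792 per 100,000.
The crude rates (985.31 vs 752.03) would put 1990–94 higher, but that reflects its age composition; once standardized to a common age structure, 2000–04 has the higher underlying rate.

2000–04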